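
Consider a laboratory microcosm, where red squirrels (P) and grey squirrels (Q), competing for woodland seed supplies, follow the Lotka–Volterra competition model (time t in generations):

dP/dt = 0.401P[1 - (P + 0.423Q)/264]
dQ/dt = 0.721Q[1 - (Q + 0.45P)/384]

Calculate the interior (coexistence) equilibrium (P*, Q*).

P* ≈ 125, Q* ≈ 328

Setting both brackets to zero gives the nullclines P + 0.423Q = 264 and 0.45P + Q = 384.
Substituting Q = 384 - 0.45P into the first: P(1 - 0.423·0.45) = 264 - 0.423·384.
So P* = 102/0.81 = 125, and then Q* = 384 - 0.45·125 = 328.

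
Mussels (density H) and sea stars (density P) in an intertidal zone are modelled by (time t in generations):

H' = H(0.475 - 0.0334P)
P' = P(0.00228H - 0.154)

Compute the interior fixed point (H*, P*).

H* ≈ 67.5, P* ≈ 14.2

Set dP/dt = 0 with P > 0: 0.00228H - 0.154 = 0, so H* = 0.154/0.00228 = 67.5.
Set dH/dt = 0 with H > 0: 0.475 - 0.0334P = 0, so P* = 0.475/0.0334 = 14.2.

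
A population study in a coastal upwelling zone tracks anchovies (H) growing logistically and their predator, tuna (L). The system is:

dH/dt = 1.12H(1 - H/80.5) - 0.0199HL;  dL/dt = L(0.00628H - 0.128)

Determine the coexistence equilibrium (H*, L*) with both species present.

H* ≈ 20.4, L* ≈ 42

From dL/dt = 0 with L > 0: 0.00628H* = 0.128, so H* = 20.4.
Substitute into dH/dt = 0: 1.12(1 - 20.4/80.5) = 0.0199L*.
The bracket is 0.747, giving L* = 0.836/0.0199 = 42.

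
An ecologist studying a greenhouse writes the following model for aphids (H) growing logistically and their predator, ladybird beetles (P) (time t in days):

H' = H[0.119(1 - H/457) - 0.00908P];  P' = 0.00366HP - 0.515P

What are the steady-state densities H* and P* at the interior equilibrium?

H* ≈ 141, P* ≈ 9.07

From dP/dt = 0 with P > 0: 0.00366H* = 0.515, so H* = 141.
Substitute into dH/dt = 0: 0.119(1 - 141/457) = 0.00908P*.
The bracket is 0.692, giving P* = 0.0824/0.00908 = 9.07.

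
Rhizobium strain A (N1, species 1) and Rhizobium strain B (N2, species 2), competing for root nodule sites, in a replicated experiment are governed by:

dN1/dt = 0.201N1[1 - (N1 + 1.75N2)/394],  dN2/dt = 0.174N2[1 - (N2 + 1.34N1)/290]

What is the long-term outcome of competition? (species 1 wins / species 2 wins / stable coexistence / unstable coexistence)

Compare the nullcline intercepts: K1/α12 = 394/1.75 = 225 < K2 = 290; K2/α21 = 290/1.34 = 216 < K1 = 394.
Since both are reversed, neither can invade when rare; the interior point is a saddle.

unstable coexistence (outcome depends on initial conditions)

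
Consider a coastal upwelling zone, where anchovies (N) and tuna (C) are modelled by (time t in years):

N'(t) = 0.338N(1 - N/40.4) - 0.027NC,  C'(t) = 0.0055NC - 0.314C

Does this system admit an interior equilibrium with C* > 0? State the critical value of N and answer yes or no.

Threshold N = 57.1; K < 57.1, so no, the predator goes extinct.

The predator equation gives dC/dt > 0 only when N > 0.314/0.0055 = 57.1.
Without the predator, N → K = 40.4. Since 40.4 < 57.1, the predator cannot invade.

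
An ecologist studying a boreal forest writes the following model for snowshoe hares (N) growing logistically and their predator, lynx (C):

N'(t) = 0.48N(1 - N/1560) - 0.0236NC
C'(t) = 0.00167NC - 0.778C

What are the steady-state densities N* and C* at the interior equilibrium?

N* ≈ 466, C* ≈ 14.3

From dC/dt = 0 with C > 0: 0.00167N* = 0.778, so N* = 466.
Substitute into dN/dt = 0: 0.48(1 - 466/1560) = 0.0236C*.
The bracket is 0.701, giving C* = 0.337/0.0236 = 14.3.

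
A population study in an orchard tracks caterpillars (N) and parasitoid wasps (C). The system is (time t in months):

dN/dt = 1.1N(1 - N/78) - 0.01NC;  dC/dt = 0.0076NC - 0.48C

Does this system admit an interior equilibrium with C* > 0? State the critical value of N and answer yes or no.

Threshold N = 63.2; K > 63.2, so yes, the predator persists.

The predator equation gives dC/dt > 0 only when N > 0.48/0.0076 = 63.2.
Without the predator, N → K = 78. Since 78 > 63.2, the predator can invade and persist.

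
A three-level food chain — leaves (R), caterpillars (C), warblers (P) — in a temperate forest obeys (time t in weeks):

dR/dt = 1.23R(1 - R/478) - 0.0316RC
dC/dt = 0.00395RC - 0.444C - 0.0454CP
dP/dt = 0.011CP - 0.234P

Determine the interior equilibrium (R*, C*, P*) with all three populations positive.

R* ≈ 217, C* ≈ 21.3, P* ≈ 9.08

From dP/dt = 0: 0.011C* = 0.234, so C* = 21.3.
From dR/dt = 0: 1.23(1 - R*/478) = 0.0316·21.3, giving R* = 478·(1 - 0.547) = 217.
From dC/dt = 0: 0.00395·217 - 0.444 = 0.0454P*, so P* = 0.412/0.0454 = 9.08.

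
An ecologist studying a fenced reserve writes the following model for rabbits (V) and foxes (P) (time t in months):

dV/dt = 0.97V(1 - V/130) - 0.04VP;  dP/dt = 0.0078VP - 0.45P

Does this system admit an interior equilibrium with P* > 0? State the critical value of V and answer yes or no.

The predator equation gives dP/dt > 0 only when V > 0.45/0.0078 = 57.7.
Without the predator, V → K = 130. Since 130 > 57.7, the predator can invade and persist.

Threshold V = 57.7; K > 57.7, so yes, the predator persists.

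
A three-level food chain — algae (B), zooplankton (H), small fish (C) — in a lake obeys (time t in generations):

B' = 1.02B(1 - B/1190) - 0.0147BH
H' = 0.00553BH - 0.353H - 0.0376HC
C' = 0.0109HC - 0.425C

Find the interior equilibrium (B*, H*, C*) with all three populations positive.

B* ≈ 521, H* ≈ 39, C* ≈ 67.3

From dC/dt = 0: 0.0109H* = 0.425, so H* = 39.
From dB/dt = 0: 1.02(1 - B*/1190) = 0.0147·39, giving B* = 1190·(1 - 0.562) = 521.
From dH/dt = 0: 0.00553·521 - 0.353 = 0.0376C*, so C* = 2.53/0.0376 = 67.3.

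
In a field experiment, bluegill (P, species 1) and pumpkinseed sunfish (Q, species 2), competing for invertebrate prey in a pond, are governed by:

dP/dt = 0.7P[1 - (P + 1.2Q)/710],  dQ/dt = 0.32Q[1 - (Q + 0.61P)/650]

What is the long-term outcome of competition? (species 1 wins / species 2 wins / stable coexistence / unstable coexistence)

species 2 excludes species 1

Compare the nullcline intercepts: K1/α12 = 710/1.2 = 592 < K2 = 650; K2/α21 = 650/0.61 = 1070 > K1 = 710.
Since the inequalities point opposite ways, species 2 can invade but species 1 cannot.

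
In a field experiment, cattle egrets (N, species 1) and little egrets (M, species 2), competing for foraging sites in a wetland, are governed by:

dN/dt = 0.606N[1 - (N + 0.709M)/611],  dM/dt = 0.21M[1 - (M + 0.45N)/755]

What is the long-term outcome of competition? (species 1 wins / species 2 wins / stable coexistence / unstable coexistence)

Compare the nullcline intercepts: K1/α12 = 611/0.709 = 862 > K2 = 755; K2/α21 = 755/0.45 = 1680 > K1 = 611.
Since both inequalities hold, each species can invade when rare, so the interior equilibrium is stable.

stable coexistence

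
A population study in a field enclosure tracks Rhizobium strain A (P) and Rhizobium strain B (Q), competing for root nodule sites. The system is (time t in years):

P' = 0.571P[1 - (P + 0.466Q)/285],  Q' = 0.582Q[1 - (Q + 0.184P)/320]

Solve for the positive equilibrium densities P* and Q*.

P* ≈ 149, Q* ≈ 293

Setting both brackets to zero gives the nullclines P + 0.466Q = 285 and 0.184P + Q = 320.
Substituting Q = 320 - 0.184P into the first: P(1 - 0.466·0.184) = 285 - 0.466·320.
So P* = 136/0.914 = 149, and then Q* = 320 - 0.184·149 = 293.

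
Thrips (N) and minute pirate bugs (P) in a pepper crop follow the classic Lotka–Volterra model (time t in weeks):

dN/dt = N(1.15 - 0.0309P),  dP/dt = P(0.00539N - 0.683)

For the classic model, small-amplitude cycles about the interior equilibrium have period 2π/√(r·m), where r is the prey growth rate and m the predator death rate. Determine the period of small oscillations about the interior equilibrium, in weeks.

T ≈ 7.09 weeks

Here r = 1.15 and m = 0.683, so r·m = 0.785.
ω = √0.785 = 0.886 per week, hence T = 2π/ω ≈ 7.09 weeks.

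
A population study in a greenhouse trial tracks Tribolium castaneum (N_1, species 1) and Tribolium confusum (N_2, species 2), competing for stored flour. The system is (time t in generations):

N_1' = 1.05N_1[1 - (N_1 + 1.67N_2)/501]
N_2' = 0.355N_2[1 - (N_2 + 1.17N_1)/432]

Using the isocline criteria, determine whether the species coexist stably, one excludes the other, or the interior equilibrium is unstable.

Compare the nullcline intercepts: K1/α12 = 501/1.67 = 300 < K2 = 432; K2/α21 = 432/1.17 = 369 < K1 = 501.
Since both are reversed, neither can invade when rare; the interior point is a saddle.

unstable coexistence (outcome depends on initial conditions)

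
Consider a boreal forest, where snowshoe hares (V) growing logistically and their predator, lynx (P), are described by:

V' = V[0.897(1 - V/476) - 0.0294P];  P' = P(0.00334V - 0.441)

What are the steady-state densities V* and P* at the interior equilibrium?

V* ≈ 132, P* ≈ 22

From dP/dt = 0 with P > 0: 0.00334V* = 0.441, so V* = 132.
Substitute into dV/dt = 0: 0.897(1 - 132/476) = 0.0294P*.
The bracket is 0.723, giving P* = 0.648/0.0294 = 22.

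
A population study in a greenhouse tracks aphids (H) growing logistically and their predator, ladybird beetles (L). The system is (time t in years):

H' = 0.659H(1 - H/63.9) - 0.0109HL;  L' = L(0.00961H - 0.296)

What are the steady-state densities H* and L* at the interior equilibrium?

H* ≈ 30.8, L* ≈ 31.3

From dL/dt = 0 with L > 0: 0.00961H* = 0.296, so H* = 30.8.
Substitute into dH/dt = 0: 0.659(1 - 30.8/63.9) = 0.0109L*.
The bracket is 0.518, giving L* = 0.341/0.0109 = 31.3.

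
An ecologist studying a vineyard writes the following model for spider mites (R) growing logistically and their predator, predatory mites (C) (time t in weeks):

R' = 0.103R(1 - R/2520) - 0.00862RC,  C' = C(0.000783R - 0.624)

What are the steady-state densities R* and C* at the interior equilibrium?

From dC/dt = 0 with C > 0: 0.000783R* = 0.624, so R* = 797.
Substitute into dR/dt = 0: 0.103(1 - 797/2520) = 0.00862C*.
The bracket is 0.684, giving C* = 0.0704/0.00862 = 8.17.

R* ≈ 797, C* ≈ 8.17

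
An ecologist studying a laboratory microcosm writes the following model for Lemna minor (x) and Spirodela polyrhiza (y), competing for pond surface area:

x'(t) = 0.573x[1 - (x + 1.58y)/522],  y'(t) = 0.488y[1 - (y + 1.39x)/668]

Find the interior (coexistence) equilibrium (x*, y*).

Setting both brackets to zero gives the nullclines x + 1.58y = 522 and 1.39x + y = 668.
Substituting y = 668 - 1.39x into the first: x(1 - 1.58·1.39) = 522 - 1.58·668.
So x* = -533/-1.2 = 446, and then y* = 668 - 1.39·446 = 48.1.

x* ≈ 446, y* ≈ 48.1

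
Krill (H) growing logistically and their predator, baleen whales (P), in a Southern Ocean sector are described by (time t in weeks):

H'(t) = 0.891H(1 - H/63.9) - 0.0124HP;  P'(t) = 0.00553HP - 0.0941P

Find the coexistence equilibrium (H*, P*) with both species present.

From dP/dt = 0 with P > 0: 0.00553H* = 0.0941, so H* = 17.
Substitute into dH/dt = 0: 0.891(1 - 17/63.9) = 0.0124P*.
The bracket is 0.734, giving P* = 0.654/0.0124 = 52.7.

H* ≈ 17, P* ≈ 52.7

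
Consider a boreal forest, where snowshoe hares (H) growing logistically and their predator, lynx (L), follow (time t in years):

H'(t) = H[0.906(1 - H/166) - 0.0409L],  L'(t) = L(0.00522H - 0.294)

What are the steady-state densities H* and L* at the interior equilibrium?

H* ≈ 56.3, L* ≈ 14.6

From dL/dt = 0 with L > 0: 0.00522H* = 0.294, so H* = 56.3.
Substitute into dH/dt = 0: 0.906(1 - 56.3/166) = 0.0409L*.
The bracket is 0.661, giving L* = 0.599/0.0409 = 14.6.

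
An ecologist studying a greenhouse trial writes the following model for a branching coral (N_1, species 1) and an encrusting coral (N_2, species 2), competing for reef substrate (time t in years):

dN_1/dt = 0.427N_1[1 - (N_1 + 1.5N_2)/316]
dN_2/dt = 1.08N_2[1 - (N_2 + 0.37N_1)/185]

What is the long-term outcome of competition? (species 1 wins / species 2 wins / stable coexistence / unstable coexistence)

stable coexistence

Compare the nullcline intercepts: K1/α12 = 316/1.5 = 211 > K2 = 185; K2/α21 = 185/0.37 = 500 > K1 = 316.
Since both inequalities hold, each species can invade when rare, so the interior equilibrium is stable.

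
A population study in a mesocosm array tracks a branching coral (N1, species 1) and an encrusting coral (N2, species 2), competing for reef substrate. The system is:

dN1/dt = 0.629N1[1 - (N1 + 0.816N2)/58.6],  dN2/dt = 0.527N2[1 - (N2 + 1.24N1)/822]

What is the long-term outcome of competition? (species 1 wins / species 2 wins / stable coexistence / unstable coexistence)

species 2 excludes species 1

Compare the nullcline intercepts: K1/α12 = 58.6/0.816 = 71.8 < K2 = 822; K2/α21 = 822/1.24 = 663 > K1 = 58.6.
Since the inequalities point opposite ways, species 2 can invade but species 1 cannot.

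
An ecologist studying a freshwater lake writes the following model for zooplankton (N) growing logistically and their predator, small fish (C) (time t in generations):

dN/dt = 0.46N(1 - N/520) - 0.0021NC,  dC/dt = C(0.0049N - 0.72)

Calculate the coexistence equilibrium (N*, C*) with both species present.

From dC/dt = 0 with C > 0: 0.0049N* = 0.72, so N* = 147.
Substitute into dN/dt = 0: 0.46(1 - 147/520) = 0.0021C*.
The bracket is 0.717, giving C* = 0.33/0.0021 = 157.

N* ≈ 147, C* ≈ 157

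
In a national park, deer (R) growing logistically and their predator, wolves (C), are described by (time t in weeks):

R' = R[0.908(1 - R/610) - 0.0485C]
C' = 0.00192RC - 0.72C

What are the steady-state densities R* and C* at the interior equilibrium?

From dC/dt = 0 with C > 0: 0.00192R* = 0.72, so R* = 375.
Substitute into dR/dt = 0: 0.908(1 - 375/610) = 0.0485C*.
The bracket is 0.385, giving C* = 0.35/0.0485 = 7.21.

R* ≈ 375, C* ≈ 7.21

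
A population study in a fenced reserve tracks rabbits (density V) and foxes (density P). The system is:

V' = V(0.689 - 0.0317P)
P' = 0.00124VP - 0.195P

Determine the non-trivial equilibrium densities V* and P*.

Set dP/dt = 0 with P > 0: 0.00124V - 0.195 = 0, so V* = 0.195/0.00124 = 157.
Set dV/dt = 0 with V > 0: 0.689 - 0.0317P = 0, so P* = 0.689/0.0317 = 21.7.

V* ≈ 157, P* ≈ 21.7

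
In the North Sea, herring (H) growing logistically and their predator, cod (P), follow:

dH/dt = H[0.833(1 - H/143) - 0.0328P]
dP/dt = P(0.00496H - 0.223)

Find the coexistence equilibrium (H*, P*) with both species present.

From dP/dt = 0 with P > 0: 0.00496H* = 0.223, so H* = 45.
Substitute into dH/dt = 0: 0.833(1 - 45/143) = 0.0328P*.
The bracket is 0.686, giving P* = 0.571/0.0328 = 17.4.

H* ≈ 45, P* ≈ 17.4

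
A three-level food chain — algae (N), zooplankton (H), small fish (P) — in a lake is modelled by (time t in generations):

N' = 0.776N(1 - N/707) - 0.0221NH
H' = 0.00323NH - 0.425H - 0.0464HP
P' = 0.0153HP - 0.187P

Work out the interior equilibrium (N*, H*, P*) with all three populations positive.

N* ≈ 461, H* ≈ 12.2, P* ≈ 22.9

From dP/dt = 0: 0.0153H* = 0.187, so H* = 12.2.
From dN/dt = 0: 0.776(1 - N*/707) = 0.0221·12.2, giving N* = 707·(1 - 0.348) = 461.
From dH/dt = 0: 0.00323·461 - 0.425 = 0.0464P*, so P* = 1.06/0.0464 = 22.9.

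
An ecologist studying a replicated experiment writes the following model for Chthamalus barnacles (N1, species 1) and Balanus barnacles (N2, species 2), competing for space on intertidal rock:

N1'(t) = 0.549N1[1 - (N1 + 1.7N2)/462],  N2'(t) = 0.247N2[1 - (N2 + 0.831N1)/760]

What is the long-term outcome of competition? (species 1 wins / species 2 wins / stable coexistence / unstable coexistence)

species 2 excludes species 1

Compare the nullcline intercepts: K1/α12 = 462/1.7 = 272 < K2 = 760; K2/α21 = 760/0.831 = 915 > K1 = 462.
Since the inequalities point opposite ways, species 2 can invade but species 1 cannot.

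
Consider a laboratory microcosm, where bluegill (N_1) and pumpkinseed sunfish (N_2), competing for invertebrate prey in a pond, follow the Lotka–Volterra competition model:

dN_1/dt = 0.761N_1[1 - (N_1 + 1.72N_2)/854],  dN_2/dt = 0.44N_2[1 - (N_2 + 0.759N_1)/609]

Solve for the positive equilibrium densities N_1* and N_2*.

Setting both brackets to zero gives the nullclines N_1 + 1.72N_2 = 854 and 0.759N_1 + N_2 = 609.
Substituting N_2 = 609 - 0.759N_1 into the first: N_1(1 - 1.72·0.759) = 854 - 1.72·609.
So N_1* = -193/-0.305 = 633, and then N_2* = 609 - 0.759·633 = 128.

N_1* ≈ 633, N_2* ≈ 128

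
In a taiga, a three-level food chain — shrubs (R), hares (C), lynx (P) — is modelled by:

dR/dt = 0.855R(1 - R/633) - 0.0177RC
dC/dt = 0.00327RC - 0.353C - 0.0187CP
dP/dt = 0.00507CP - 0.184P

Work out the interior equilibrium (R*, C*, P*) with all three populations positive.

R* ≈ 157, C* ≈ 36.3, P* ≈ 8.65

From dP/dt = 0: 0.00507C* = 0.184, so C* = 36.3.
From dR/dt = 0: 0.855(1 - R*/633) = 0.0177·36.3, giving R* = 633·(1 - 0.751) = 157.
From dC/dt = 0: 0.00327·157 - 0.353 = 0.0187P*, so P* = 0.162/0.0187 = 8.65.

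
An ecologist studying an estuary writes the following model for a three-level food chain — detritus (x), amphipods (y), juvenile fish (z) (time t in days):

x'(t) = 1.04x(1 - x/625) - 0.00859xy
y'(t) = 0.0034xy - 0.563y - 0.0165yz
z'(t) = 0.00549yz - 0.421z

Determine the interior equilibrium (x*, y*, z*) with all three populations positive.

From dz/dt = 0: 0.00549y* = 0.421, so y* = 76.7.
From dx/dt = 0: 1.04(1 - x*/625) = 0.00859·76.7, giving x* = 625·(1 - 0.633) = 229.
From dy/dt = 0: 0.0034·229 - 0.563 = 0.0165z*, so z* = 0.216/0.0165 = 13.1.

x* ≈ 229, y* ≈ 76.7, z* ≈ 13.1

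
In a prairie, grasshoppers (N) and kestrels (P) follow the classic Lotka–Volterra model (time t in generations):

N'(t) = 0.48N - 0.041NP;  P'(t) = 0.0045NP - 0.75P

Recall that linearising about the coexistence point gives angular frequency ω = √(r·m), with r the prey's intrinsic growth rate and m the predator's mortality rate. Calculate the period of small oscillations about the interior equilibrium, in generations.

T ≈ 10.5 generations

Here r = 0.48 and m = 0.75, so r·m = 0.36.
ω = √0.36 = 0.6 per generation, hence T = 2π/ω ≈ 10.5 generations.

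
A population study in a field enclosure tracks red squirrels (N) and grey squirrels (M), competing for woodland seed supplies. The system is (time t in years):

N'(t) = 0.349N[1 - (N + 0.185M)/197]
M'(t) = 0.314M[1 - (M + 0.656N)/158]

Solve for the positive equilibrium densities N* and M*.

N* ≈ 191, M* ≈ 32.7

Setting both brackets to zero gives the nullclines N + 0.185M = 197 and 0.656N + M = 158.
Substituting M = 158 - 0.656N into the first: N(1 - 0.185·0.656) = 197 - 0.185·158.
So N* = 168/0.879 = 191, and then M* = 158 - 0.656·191 = 32.7.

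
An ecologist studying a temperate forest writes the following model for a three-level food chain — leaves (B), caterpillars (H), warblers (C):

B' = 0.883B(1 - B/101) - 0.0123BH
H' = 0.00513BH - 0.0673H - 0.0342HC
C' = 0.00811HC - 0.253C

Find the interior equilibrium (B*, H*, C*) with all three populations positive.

B* ≈ 57.1, H* ≈ 31.2, C* ≈ 6.6

From dC/dt = 0: 0.00811H* = 0.253, so H* = 31.2.
From dB/dt = 0: 0.883(1 - B*/101) = 0.0123·31.2, giving B* = 101·(1 - 0.435) = 57.1.
From dH/dt = 0: 0.00513·57.1 - 0.0673 = 0.0342C*, so C* = 0.226/0.0342 = 6.6.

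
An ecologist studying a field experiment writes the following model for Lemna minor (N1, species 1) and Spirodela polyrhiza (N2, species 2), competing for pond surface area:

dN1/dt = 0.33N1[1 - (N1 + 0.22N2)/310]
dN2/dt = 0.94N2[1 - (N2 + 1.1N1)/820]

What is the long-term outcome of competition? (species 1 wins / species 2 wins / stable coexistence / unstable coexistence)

stable coexistence

Compare the nullcline intercepts: K1/α12 = 310/0.22 = 1410 > K2 = 820; K2/α21 = 820/1.1 = 745 > K1 = 310.
Since both inequalities hold, each species can invade when rare, so the interior equilibrium is stable.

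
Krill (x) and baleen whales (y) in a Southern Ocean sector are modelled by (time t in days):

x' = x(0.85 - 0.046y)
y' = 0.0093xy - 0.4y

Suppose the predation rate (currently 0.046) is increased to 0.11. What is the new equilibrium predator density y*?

At the interior fixed point, setting dx/dt = 0 with x > 0 fixes y* = (prey growth rate)/(xy coefficient) — independent of the other coefficients.
With the change, y* = 0.85/0.11 = 7.73; it falls from 18.5.

y* ≈ 7.73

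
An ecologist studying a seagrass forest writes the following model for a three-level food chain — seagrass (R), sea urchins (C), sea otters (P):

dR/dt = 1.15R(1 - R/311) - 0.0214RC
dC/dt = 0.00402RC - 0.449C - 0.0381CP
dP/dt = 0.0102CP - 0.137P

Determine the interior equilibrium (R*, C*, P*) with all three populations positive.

R* ≈ 233, C* ≈ 13.4, P* ≈ 12.8

From dP/dt = 0: 0.0102C* = 0.137, so C* = 13.4.
From dR/dt = 0: 1.15(1 - R*/311) = 0.0214·13.4, giving R* = 311·(1 - 0.25) = 233.
From dC/dt = 0: 0.00402·233 - 0.449 = 0.0381P*, so P* = 0.489/0.0381 = 12.8.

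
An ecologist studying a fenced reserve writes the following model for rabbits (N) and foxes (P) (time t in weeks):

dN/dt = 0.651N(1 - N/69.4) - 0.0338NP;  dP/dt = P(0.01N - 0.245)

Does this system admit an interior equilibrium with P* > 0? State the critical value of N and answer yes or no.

Threshold N = 24.5; K > 24.5, so yes, the predator persists.

The predator equation gives dP/dt > 0 only when N > 0.245/0.01 = 24.5.
Without the predator, N → K = 69.4. Since 69.4 > 24.5, the predator can invade and persist.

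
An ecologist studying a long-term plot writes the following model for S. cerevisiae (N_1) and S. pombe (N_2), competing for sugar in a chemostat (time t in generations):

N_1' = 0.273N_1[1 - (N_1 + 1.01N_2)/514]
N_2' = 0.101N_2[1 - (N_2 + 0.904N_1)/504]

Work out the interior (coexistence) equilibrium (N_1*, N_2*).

N_1* ≈ 57, N_2* ≈ 452

Setting both brackets to zero gives the nullclines N_1 + 1.01N_2 = 514 and 0.904N_1 + N_2 = 504.
Substituting N_2 = 504 - 0.904N_1 into the first: N_1(1 - 1.01·0.904) = 514 - 1.01·504.
So N_1* = 4.96/0.087 = 57, and then N_2* = 504 - 0.904·57 = 452.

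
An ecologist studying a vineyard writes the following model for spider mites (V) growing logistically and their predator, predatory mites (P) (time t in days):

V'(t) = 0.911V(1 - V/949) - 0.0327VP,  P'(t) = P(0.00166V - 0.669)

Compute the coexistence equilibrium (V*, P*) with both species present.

V* ≈ 403, P* ≈ 16

From dP/dt = 0 with P > 0: 0.00166V* = 0.669, so V* = 403.
Substitute into dV/dt = 0: 0.911(1 - 403/949) = 0.0327P*.
The bracket is 0.575, giving P* = 0.524/0.0327 = 16.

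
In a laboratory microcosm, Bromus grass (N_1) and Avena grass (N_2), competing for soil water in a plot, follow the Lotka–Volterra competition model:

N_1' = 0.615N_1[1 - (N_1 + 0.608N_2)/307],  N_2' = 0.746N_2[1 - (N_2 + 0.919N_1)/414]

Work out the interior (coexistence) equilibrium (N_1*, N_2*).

Setting both brackets to zero gives the nullclines N_1 + 0.608N_2 = 307 and 0.919N_1 + N_2 = 414.
Substituting N_2 = 414 - 0.919N_1 into the first: N_1(1 - 0.608·0.919) = 307 - 0.608·414.
So N_1* = 55.3/0.441 = 125, and then N_2* = 414 - 0.919·125 = 299.

N_1* ≈ 125, N_2* ≈ 299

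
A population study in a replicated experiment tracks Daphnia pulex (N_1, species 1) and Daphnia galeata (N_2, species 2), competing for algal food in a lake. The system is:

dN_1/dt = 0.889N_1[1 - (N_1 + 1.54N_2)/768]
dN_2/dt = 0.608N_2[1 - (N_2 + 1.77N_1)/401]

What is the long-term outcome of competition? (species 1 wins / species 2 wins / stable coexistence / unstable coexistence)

Compare the nullcline intercepts: K1/α12 = 768/1.54 = 499 > K2 = 401; K2/α21 = 401/1.77 = 227 < K1 = 768.
Since the inequalities point opposite ways, species 1 can invade but species 2 cannot.

species 1 excludes species 2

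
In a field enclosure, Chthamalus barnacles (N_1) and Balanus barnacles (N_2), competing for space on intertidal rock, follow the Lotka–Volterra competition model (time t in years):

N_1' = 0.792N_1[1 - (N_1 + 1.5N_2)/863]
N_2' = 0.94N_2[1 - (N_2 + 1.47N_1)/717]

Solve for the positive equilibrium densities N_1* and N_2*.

N_1* ≈ 176, N_2* ≈ 458

Setting both brackets to zero gives the nullclines N_1 + 1.5N_2 = 863 and 1.47N_1 + N_2 = 717.
Substituting N_2 = 717 - 1.47N_1 into the first: N_1(1 - 1.5·1.47) = 863 - 1.5·717.
So N_1* = -212/-1.21 = 176, and then N_2* = 717 - 1.47·176 = 458.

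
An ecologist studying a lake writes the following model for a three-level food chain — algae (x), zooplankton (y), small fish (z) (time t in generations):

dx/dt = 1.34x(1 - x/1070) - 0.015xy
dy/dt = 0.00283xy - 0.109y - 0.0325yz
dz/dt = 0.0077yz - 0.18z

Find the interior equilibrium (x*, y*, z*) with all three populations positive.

From dz/dt = 0: 0.0077y* = 0.18, so y* = 23.4.
From dx/dt = 0: 1.34(1 - x*/1070) = 0.015·23.4, giving x* = 1070·(1 - 0.262) = 790.
From dy/dt = 0: 0.00283·790 - 0.109 = 0.0325z*, so z* = 2.13/0.0325 = 65.4.

x* ≈ 790, y* ≈ 23.4, z* ≈ 65.4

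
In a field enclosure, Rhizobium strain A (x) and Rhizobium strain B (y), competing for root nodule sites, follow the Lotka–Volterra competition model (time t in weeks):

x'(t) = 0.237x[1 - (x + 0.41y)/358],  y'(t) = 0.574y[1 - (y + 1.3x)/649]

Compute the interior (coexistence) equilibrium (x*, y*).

Setting both brackets to zero gives the nullclines x + 0.41y = 358 and 1.3x + y = 649.
Substituting y = 649 - 1.3x into the first: x(1 - 0.41·1.3) = 358 - 0.41·649.
So x* = 91.9/0.467 = 197, and then y* = 649 - 1.3·197 = 393.

x* ≈ 197, y* ≈ 393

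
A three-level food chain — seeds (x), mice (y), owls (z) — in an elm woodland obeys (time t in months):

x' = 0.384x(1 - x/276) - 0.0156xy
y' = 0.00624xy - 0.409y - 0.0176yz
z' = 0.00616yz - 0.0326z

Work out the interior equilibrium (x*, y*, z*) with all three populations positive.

From dz/dt = 0: 0.00616y* = 0.0326, so y* = 5.29.
From dx/dt = 0: 0.384(1 - x*/276) = 0.0156·5.29, giving x* = 276·(1 - 0.215) = 217.
From dy/dt = 0: 0.00624·217 - 0.409 = 0.0176z*, so z* = 0.943/0.0176 = 53.6.

x* ≈ 217, y* ≈ 5.29, z* ≈ 53.6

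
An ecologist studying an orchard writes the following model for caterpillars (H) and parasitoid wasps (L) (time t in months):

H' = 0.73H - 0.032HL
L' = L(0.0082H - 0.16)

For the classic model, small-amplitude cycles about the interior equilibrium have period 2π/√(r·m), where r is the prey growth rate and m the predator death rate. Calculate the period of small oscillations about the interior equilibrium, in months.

Here r = 0.73 and m = 0.16, so r·m = 0.117.
ω = √0.117 = 0.342 per month, hence T = 2π/ω ≈ 18.4 months.

T ≈ 18.4 months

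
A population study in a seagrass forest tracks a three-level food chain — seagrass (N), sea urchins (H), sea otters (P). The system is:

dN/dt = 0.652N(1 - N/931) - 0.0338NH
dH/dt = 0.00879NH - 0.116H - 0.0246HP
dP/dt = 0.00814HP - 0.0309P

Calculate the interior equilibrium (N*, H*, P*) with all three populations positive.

N* ≈ 748, H* ≈ 3.8, P* ≈ 262

From dP/dt = 0: 0.00814H* = 0.0309, so H* = 3.8.
From dN/dt = 0: 0.652(1 - N*/931) = 0.0338·3.8, giving N* = 931·(1 - 0.197) = 748.
From dH/dt = 0: 0.00879·748 - 0.116 = 0.0246P*, so P* = 6.46/0.0246 = 262.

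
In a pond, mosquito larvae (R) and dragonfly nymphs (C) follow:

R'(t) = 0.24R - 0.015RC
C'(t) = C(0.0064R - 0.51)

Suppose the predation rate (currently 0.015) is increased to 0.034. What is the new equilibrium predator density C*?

At the interior fixed point, setting dR/dt = 0 with R > 0 fixes C* = (prey growth rate)/(RC coefficient) — independent of the other coefficients.
With the change, C* = 0.24/0.034 = 7.06; it falls from 16.

C* ≈ 7.06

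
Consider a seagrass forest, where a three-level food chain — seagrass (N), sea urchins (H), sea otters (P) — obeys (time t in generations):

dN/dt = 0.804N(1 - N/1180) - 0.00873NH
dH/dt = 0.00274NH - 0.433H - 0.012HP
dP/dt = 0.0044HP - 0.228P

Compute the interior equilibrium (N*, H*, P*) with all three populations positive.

N* ≈ 516, H* ≈ 51.8, P* ≈ 81.8

From dP/dt = 0: 0.0044H* = 0.228, so H* = 51.8.
From dN/dt = 0: 0.804(1 - N*/1180) = 0.00873·51.8, giving N* = 1180·(1 - 0.563) = 516.
From dH/dt = 0: 0.00274·516 - 0.433 = 0.012P*, so P* = 0.981/0.012 = 81.8.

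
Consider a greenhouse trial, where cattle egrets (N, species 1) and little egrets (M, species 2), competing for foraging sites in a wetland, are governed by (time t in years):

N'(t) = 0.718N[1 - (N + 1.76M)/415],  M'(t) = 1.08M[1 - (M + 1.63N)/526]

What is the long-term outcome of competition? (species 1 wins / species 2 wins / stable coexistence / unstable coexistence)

unstable coexistence (outcome depends on initial conditions)

Compare the nullcline intercepts: K1/α12 = 415/1.76 = 236 < K2 = 526; K2/α21 = 526/1.63 = 323 < K1 = 415.
Since both are reversed, neither can invade when rare; the interior point is a saddle.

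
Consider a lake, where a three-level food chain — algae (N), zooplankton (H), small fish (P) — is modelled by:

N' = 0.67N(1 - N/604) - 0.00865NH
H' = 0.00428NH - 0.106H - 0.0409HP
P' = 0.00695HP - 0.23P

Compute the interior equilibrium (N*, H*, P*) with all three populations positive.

From dP/dt = 0: 0.00695H* = 0.23, so H* = 33.1.
From dN/dt = 0: 0.67(1 - N*/604) = 0.00865·33.1, giving N* = 604·(1 - 0.427) = 346.
From dH/dt = 0: 0.00428·346 - 0.106 = 0.0409P*, so P* = 1.37/0.0409 = 33.6.

N* ≈ 346, H* ≈ 33.1, P* ≈ 33.6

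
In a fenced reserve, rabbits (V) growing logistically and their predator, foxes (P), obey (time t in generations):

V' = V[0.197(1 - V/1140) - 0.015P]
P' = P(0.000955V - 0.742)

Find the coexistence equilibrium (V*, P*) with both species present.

V* ≈ 777, P* ≈ 4.18

From dP/dt = 0 with P > 0: 0.000955V* = 0.742, so V* = 777.
Substitute into dV/dt = 0: 0.197(1 - 777/1140) = 0.015P*.
The bracket is 0.318, giving P* = 0.0627/0.015 = 4.18.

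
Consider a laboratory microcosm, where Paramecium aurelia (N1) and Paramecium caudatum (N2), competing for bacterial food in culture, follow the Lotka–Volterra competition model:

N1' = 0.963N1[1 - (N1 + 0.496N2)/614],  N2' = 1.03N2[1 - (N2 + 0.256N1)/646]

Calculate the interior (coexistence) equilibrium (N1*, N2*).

N1* ≈ 336, N2* ≈ 560

Setting both brackets to zero gives the nullclines N1 + 0.496N2 = 614 and 0.256N1 + N2 = 646.
Substituting N2 = 646 - 0.256N1 into the first: N1(1 - 0.496·0.256) = 614 - 0.496·646.
So N1* = 294/0.873 = 336, and then N2* = 646 - 0.256·336 = 560.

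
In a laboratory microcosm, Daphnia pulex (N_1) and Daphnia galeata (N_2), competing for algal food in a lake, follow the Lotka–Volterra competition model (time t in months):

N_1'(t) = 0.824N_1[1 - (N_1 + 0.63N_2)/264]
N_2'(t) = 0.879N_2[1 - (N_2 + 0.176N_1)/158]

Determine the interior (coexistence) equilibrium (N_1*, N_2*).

Setting both brackets to zero gives the nullclines N_1 + 0.63N_2 = 264 and 0.176N_1 + N_2 = 158.
Substituting N_2 = 158 - 0.176N_1 into the first: N_1(1 - 0.63·0.176) = 264 - 0.63·158.
So N_1* = 164/0.889 = 185, and then N_2* = 158 - 0.176·185 = 125.

N_1* ≈ 185, N_2* ≈ 125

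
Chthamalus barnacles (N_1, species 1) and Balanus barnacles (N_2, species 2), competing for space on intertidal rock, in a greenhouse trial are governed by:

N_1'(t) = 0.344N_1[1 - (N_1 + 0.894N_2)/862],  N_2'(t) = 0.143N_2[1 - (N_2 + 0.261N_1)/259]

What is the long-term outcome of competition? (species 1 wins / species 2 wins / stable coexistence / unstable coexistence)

stable coexistence

Compare the nullcline intercepts: K1/α12 = 862/0.894 = 964 > K2 = 259; K2/α21 = 259/0.261 = 992 > K1 = 862.
Since both inequalities hold, each species can invade when rare, so the interior equilibrium is stable.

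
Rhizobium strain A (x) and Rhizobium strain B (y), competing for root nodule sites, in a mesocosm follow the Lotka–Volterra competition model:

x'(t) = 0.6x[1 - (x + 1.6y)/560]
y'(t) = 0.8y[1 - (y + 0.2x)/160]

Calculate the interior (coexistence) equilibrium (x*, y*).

Setting both brackets to zero gives the nullclines x + 1.6y = 560 and 0.2x + y = 160.
Substituting y = 160 - 0.2x into the first: x(1 - 1.6·0.2) = 560 - 1.6·160.
So x* = 304/0.68 = 447, and then y* = 160 - 0.2·447 = 70.6.

x* ≈ 447, y* ≈ 70.6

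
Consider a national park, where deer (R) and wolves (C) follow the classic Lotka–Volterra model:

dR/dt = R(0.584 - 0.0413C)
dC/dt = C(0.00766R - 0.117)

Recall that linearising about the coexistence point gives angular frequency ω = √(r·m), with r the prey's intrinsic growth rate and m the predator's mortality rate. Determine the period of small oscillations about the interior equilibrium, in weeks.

Here r = 0.584 and m = 0.117, so r·m = 0.0683.
ω = √0.0683 = 0.261 per week, hence T = 2π/ω ≈ 24 weeks.

T ≈ 24 weeks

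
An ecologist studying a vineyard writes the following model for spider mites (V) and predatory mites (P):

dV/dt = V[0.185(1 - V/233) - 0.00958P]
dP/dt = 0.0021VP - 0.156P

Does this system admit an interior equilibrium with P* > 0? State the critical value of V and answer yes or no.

Threshold V = 74.3; K > 74.3, so yes, the predator persists.

The predator equation gives dP/dt > 0 only when V > 0.156/0.0021 = 74.3.
Without the predator, V → K = 233. Since 233 > 74.3, the predator can invade and persist.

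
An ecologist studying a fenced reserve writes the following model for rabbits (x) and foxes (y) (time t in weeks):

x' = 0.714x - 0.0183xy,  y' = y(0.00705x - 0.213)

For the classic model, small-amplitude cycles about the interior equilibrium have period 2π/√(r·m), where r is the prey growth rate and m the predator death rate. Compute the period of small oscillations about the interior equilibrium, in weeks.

T ≈ 16.1 weeks

Here r = 0.714 and m = 0.213, so r·m = 0.152.
ω = √0.152 = 0.39 per week, hence T = 2π/ω ≈ 16.1 weeks.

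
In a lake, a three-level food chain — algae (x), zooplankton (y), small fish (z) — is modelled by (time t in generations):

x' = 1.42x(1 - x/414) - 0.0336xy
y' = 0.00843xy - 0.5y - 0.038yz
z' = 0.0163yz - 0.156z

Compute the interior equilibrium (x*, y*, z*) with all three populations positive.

From dz/dt = 0: 0.0163y* = 0.156, so y* = 9.57.
From dx/dt = 0: 1.42(1 - x*/414) = 0.0336·9.57, giving x* = 414·(1 - 0.226) = 320.
From dy/dt = 0: 0.00843·320 - 0.5 = 0.038z*, so z* = 2.2/0.038 = 57.9.

x* ≈ 320, y* ≈ 9.57, z* ≈ 57.9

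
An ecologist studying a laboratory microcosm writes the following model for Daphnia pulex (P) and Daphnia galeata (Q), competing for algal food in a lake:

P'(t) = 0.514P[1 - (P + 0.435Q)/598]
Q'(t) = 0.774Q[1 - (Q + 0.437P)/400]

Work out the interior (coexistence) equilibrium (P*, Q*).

P* ≈ 524, Q* ≈ 171

Setting both brackets to zero gives the nullclines P + 0.435Q = 598 and 0.437P + Q = 400.
Substituting Q = 400 - 0.437P into the first: P(1 - 0.435·0.437) = 598 - 0.435·400.
So P* = 424/0.81 = 524, and then Q* = 400 - 0.437·524 = 171.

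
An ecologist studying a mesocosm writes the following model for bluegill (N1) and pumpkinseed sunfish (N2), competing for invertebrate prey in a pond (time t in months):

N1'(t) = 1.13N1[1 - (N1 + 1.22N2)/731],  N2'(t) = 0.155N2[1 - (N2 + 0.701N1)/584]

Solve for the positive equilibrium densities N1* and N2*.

N1* ≈ 128, N2* ≈ 494

Setting both brackets to zero gives the nullclines N1 + 1.22N2 = 731 and 0.701N1 + N2 = 584.
Substituting N2 = 584 - 0.701N1 into the first: N1(1 - 1.22·0.701) = 731 - 1.22·584.
So N1* = 18.5/0.145 = 128, and then N2* = 584 - 0.701·128 = 494.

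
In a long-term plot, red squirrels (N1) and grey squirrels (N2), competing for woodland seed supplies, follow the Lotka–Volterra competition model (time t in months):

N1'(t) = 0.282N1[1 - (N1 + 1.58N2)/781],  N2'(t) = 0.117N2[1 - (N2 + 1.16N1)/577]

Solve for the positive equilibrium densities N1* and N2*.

N1* ≈ 157, N2* ≈ 395

Setting both brackets to zero gives the nullclines N1 + 1.58N2 = 781 and 1.16N1 + N2 = 577.
Substituting N2 = 577 - 1.16N1 into the first: N1(1 - 1.58·1.16) = 781 - 1.58·577.
So N1* = -131/-0.833 = 157, and then N2* = 577 - 1.16·157 = 395.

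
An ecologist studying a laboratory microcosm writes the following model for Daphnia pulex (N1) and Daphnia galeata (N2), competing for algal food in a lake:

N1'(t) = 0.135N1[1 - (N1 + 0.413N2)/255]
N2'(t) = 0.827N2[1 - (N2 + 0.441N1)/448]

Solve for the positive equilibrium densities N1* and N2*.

Setting both brackets to zero gives the nullclines N1 + 0.413N2 = 255 and 0.441N1 + N2 = 448.
Substituting N2 = 448 - 0.441N1 into the first: N1(1 - 0.413·0.441) = 255 - 0.413·448.
So N1* = 70/0.818 = 85.6, and then N2* = 448 - 0.441·85.6 = 410.

N1* ≈ 85.6, N2* ≈ 410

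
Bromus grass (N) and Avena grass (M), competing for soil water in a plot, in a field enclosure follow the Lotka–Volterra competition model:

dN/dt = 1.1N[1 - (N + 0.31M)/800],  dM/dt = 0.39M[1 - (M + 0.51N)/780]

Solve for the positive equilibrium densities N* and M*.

N* ≈ 663, M* ≈ 442

Setting both brackets to zero gives the nullclines N + 0.31M = 800 and 0.51N + M = 780.
Substituting M = 780 - 0.51N into the first: N(1 - 0.31·0.51) = 800 - 0.31·780.
So N* = 558/0.842 = 663, and then M* = 780 - 0.51·663 = 442.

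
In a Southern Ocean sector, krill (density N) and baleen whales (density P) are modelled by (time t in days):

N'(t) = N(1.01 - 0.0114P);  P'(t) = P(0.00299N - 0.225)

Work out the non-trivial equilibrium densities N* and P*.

N* ≈ 75.3, P* ≈ 88.6

Set dP/dt = 0 with P > 0: 0.00299N - 0.225 = 0, so N* = 0.225/0.00299 = 75.3.
Set dN/dt = 0 with N > 0: 1.01 - 0.0114P = 0, so P* = 1.01/0.0114 = 88.6.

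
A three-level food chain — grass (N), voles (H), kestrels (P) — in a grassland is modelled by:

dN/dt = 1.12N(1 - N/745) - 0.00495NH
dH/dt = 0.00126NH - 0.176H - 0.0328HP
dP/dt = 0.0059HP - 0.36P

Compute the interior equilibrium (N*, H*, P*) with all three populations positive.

From dP/dt = 0: 0.0059H* = 0.36, so H* = 61.
From dN/dt = 0: 1.12(1 - N*/745) = 0.00495·61, giving N* = 745·(1 - 0.27) = 544.
From dH/dt = 0: 0.00126·544 - 0.176 = 0.0328P*, so P* = 0.51/0.0328 = 15.5.

N* ≈ 544, H* ≈ 61, P* ≈ 15.5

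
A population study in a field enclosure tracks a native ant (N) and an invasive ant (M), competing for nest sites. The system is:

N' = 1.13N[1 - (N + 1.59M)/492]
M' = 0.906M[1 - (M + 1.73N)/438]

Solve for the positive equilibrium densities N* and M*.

N* ≈ 117, M* ≈ 236

Setting both brackets to zero gives the nullclines N + 1.59M = 492 and 1.73N + M = 438.
Substituting M = 438 - 1.73N into the first: N(1 - 1.59·1.73) = 492 - 1.59·438.
So N* = -204/-1.75 = 117, and then M* = 438 - 1.73·117 = 236.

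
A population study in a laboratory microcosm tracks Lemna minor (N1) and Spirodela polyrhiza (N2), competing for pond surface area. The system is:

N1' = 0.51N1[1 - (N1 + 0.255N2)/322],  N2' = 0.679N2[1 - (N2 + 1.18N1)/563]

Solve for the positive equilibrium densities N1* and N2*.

Setting both brackets to zero gives the nullclines N1 + 0.255N2 = 322 and 1.18N1 + N2 = 563.
Substituting N2 = 563 - 1.18N1 into the first: N1(1 - 0.255·1.18) = 322 - 0.255·563.
So N1* = 178/0.699 = 255, and then N2* = 563 - 1.18·255 = 262.

N1* ≈ 255, N2* ≈ 262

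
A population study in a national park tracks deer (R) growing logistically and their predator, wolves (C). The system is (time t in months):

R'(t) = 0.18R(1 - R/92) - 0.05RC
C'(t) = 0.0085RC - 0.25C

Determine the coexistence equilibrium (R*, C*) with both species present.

From dC/dt = 0 with C > 0: 0.0085R* = 0.25, so R* = 29.4.
Substitute into dR/dt = 0: 0.18(1 - 29.4/92) = 0.05C*.
The bracket is 0.68, giving C* = 0.122/0.05 = 2.45.

R* ≈ 29.4, C* ≈ 2.45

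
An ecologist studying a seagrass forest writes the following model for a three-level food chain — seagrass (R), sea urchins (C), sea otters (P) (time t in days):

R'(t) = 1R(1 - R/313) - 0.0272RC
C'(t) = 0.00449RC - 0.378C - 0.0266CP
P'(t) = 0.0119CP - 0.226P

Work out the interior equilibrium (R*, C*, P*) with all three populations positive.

R* ≈ 151, C* ≈ 19, P* ≈ 11.3

From dP/dt = 0: 0.0119C* = 0.226, so C* = 19.
From dR/dt = 0: 1(1 - R*/313) = 0.0272·19, giving R* = 313·(1 - 0.517) = 151.
From dC/dt = 0: 0.00449·151 - 0.378 = 0.0266P*, so P* = 0.301/0.0266 = 11.3.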